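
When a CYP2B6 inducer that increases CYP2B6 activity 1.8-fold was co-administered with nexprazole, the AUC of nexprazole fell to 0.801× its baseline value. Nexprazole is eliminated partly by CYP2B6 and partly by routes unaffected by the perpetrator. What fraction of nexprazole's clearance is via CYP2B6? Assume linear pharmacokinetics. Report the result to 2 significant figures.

Let x = fm,CYP2B6. Because AUC ∝ 1/CL, relative clearance rose to 1/0.801 = 1.248.
Only the CYP2B6 route changed, so 1.248 = x·1.8 + (1 − x), giving x = 0.31.

0.31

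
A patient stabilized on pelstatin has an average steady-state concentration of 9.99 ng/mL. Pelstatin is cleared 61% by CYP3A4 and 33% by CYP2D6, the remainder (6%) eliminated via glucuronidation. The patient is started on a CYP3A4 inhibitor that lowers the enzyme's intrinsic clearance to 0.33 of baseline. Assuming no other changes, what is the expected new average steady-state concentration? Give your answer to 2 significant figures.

The CYP3A4 pathway (61% of clearance) falls to 0.33× activity: 0.61 × 0.33 = 0.2013.
CYP2D6 (33%) and the residual 6% are unaffected.
New clearance relative to baseline: 0.2013 + 0.33 + 0.06 = 0.5913.
Average steady-state concentration ∝ 1/CL, so new value = 9.99 / 0.5913 = 17 ng/mL.

17 ng/mL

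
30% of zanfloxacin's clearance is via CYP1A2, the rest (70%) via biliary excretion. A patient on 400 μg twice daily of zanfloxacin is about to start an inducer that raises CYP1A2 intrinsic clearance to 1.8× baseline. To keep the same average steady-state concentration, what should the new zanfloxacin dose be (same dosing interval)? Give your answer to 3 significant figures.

496 μg

The CYP1A2 pathway (30% of clearance) increases to 1.8× activity: 0.3 × 1.8 = 0.54.
The remaining 70% of clearance is unaffected.
New clearance relative to baseline: 0.54 + 0.7 = 1.24.
To maintain the same steady-state level, dose must scale with clearance: new dose = 400 × 1.24 = 496 μg.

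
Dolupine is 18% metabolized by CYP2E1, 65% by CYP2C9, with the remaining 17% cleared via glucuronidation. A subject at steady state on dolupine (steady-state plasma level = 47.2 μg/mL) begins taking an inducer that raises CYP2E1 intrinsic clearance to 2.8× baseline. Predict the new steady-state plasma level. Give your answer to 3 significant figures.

35.6 μg/mL

The CYP2E1 pathway (18% of clearance) rises to 2.8× activity: 0.18 × 2.8 = 0.504.
CYP2C9 (65%) and the residual 17% are unaffected.
Relative clearance = 0.504 + 0.65 + 0.17 = 1.324.
Steady-state plasma level ∝ 1/CL, so new value = 47.2 / 1.324 = 35.6 μg/mL.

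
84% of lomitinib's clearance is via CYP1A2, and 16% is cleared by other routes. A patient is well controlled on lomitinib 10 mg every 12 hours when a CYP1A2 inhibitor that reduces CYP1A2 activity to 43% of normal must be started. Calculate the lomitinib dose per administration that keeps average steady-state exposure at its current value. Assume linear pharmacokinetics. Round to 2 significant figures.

CYP1A2: 0.84 × 0.43 = 0.3612
Other: 0.16 (unchanged)
Relative clearance = 0.3612 + 0.16 = 0.5212.
Css,avg = (dose rate)/CL, so holding Css fixed requires dose ∝ CL: 10 × 0.5212 = 5.2 mg.

5.2 mg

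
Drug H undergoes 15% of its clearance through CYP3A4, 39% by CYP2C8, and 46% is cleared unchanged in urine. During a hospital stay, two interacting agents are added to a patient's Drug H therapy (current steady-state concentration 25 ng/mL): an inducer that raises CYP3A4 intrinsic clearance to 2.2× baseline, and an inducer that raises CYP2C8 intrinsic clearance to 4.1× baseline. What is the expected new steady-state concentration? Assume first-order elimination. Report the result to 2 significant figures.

CYP3A4: 0.15 × 2.2 = 0.33
CYP2C8: 0.39 × 4.1 = 1.599
Other: 0.46 (unchanged)
CL_new/CL_old = 0.33 + 1.599 + 0.46 = 2.389.
New steady-state concentration = 25 / 2.389 = 10 ng/mL (concentration scales inversely with clearance).

10 ng/mL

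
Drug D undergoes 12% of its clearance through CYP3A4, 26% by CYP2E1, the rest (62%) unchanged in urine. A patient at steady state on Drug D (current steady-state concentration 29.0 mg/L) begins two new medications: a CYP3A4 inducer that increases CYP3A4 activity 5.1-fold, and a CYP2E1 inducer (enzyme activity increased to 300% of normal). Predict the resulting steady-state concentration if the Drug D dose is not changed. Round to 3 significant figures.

14.4 mg/L

The CYP3A4 pathway (12% of clearance) is boosted to 5.1× activity: 0.12 × 5.1 = 0.612.
The CYP2E1 pathway (26% of clearance) rises to 3× activity: 0.26 × 3 = 0.78.
The remaining 62% of clearance is unaffected.
CL_new/CL_old = 0.612 + 0.78 + 0.62 = 2.012.
Dividing the baseline by the relative clearance: 29.0 / 2.012 = 14.4 mg/L.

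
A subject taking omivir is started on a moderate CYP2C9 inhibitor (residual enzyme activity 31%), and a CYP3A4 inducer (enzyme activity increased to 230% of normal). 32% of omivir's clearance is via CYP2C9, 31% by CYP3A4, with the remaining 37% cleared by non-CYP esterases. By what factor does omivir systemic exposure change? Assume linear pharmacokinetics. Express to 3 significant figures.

CYP2C9: 0.32 × 0.31 = 0.0992
CYP3A4: 0.31 × 2.3 = 0.713
Other: 0.37 (unchanged)
CL_new/CL_old = 0.0992 + 0.713 + 0.37 = 1.1822.
Net systemic exposure ratio = 1 / 1.1822 = 0.846.

0.846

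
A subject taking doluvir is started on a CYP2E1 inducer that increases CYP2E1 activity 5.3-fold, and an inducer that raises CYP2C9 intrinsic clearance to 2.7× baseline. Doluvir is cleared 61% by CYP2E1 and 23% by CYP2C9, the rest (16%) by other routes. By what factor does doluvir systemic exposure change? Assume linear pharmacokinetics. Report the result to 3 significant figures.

The CYP2E1 pathway (61% of clearance) increases to 5.3× activity: 0.61 × 5.3 = 3.233.
The CYP2C9 pathway (23% of clearance) increases to 2.7× activity: 0.23 × 2.7 = 0.621.
Non-CYP routes (16%) are unchanged.
CL_new/CL_old = 3.233 + 0.621 + 0.16 = 4.014.
Because systemic exposure varies inversely with clearance, the combined effect is 1 / 4.014 = 0.249.

0.249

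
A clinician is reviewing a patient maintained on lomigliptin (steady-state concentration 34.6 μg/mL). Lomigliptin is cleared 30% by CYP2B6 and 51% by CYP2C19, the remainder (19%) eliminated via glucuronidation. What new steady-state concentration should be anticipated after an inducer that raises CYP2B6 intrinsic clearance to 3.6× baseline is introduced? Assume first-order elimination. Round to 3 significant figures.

The CYP2B6 pathway (30% of clearance) rises to 3.6× activity: 0.3 × 3.6 = 1.08.
CYP2C19 (51%) and the residual 19% are unaffected.
CL_new/CL_old = 1.08 + 0.51 + 0.19 = 1.78.
With dosing unchanged, steady-state concentration scales as 1/CL: 34.6 / 1.78 = 19.4 μg/mL.

19.4 μg/mL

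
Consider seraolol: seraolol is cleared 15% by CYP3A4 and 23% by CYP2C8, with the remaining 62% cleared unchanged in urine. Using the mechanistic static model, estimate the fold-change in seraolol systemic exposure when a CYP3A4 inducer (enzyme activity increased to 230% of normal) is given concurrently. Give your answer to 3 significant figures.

The CYP3A4 pathway (15% of clearance) rises to 2.3× activity: 0.15 × 2.3 = 0.345.
CYP2C8 (23%) and the residual 62% are unaffected.
Relative clearance = 0.345 + 0.23 + 0.62 = 1.195.
Systemic exposure ratio = CL_old/CL_new = 1 / 1.195 = 0.837.

0.837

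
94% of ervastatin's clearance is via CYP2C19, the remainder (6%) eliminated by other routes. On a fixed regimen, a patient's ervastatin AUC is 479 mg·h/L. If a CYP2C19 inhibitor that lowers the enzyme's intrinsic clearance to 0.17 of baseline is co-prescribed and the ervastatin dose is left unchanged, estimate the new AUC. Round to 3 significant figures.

The CYP2C19 pathway (94% of clearance) drops to 0.17× activity: 0.94 × 0.17 = 0.1598.
Non-CYP routes (6%) are unchanged.
New clearance relative to baseline: 0.1598 + 0.06 = 0.2198.
AUC ∝ 1/CL, so new value = 479 / 0.2198 = 2.18 × 10³ mg·h/L.

2.18 × 10³ mg·h/L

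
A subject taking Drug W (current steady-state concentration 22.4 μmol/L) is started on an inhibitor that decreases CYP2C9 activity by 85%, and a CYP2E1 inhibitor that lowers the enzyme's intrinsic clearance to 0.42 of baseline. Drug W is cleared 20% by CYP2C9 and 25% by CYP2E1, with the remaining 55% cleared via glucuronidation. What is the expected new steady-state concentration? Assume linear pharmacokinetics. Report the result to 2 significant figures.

33 μmol/L

The CYP2C9 pathway (20% of clearance) is reduced to 0.15× activity: 0.2 × 0.15 = 0.03.
The CYP2E1 pathway (25% of clearance) falls to 0.42× activity: 0.25 × 0.42 = 0.105.
The remaining 55% of clearance is unaffected.
New clearance relative to baseline: 0.03 + 0.105 + 0.55 = 0.685.
Steady-state concentration ∝ 1/CL: new value = 22.4 / 0.685 = 33 μmol/L.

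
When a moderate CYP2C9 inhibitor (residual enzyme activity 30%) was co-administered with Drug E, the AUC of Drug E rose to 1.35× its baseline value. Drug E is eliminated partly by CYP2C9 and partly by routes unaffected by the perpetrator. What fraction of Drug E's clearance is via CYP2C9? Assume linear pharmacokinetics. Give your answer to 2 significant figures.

0.37

Call the CYP2C9 fraction fm. After the interaction, CL_new/CL_old = fm × 0.3 + (1 − fm).
AUC ratio = 1 / (new CL fraction), so new CL fraction = 1 / 1.35 = 0.7407.
fm × 0.3 + 1 − fm = 0.7407  ⇒  fm × (0.3 − 1) = −0.2593  ⇒  fm = 0.37.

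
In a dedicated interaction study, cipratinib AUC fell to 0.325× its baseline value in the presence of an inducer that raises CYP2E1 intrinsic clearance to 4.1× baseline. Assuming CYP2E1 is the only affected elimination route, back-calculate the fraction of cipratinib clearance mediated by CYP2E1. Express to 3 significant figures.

0.670

Write x for the fraction cleared via CYP2E1. The observed AUC change means clearance rose to 1/0.325 = 3.077 of baseline.
Setting x·4.1 + (1 − x) = 3.077 and solving: x = (3.077 − 1)/(4.1 − 1) = 0.670.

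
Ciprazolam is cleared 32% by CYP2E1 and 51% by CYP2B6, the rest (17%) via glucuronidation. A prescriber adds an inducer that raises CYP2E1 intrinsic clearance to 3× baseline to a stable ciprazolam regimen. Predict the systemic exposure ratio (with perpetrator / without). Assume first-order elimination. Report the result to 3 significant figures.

CYP2E1: 0.32 × 3 = 0.96
CYP2B6: 0.51 (unchanged)
Other: 0.17 (unchanged)
Relative clearance = 0.96 + 0.51 + 0.17 = 1.64.
Systemic exposure ratio = CL_old/CL_new = 1 / 1.64 = 0.610.

0.610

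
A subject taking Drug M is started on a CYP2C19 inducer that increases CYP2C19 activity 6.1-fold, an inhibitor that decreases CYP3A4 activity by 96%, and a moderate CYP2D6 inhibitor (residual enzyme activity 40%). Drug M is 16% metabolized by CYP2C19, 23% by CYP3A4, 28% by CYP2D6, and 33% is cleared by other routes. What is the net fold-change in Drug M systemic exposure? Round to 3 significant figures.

0.701

The CYP2C19 pathway (16% of clearance) rises to 6.1× activity: 0.16 × 6.1 = 0.976.
The CYP3A4 pathway (23% of clearance) is reduced to 0.04× activity: 0.23 × 0.04 = 0.0092.
The CYP2D6 pathway (28% of clearance) is reduced to 0.4× activity: 0.28 × 0.4 = 0.112.
The remaining 33% of clearance is unaffected.
New clearance relative to baseline: 0.976 + 0.0092 + 0.112 + 0.33 = 1.4272.
Systemic exposure ∝ 1/CL: fold-change = 1 / 1.4272 = 0.701.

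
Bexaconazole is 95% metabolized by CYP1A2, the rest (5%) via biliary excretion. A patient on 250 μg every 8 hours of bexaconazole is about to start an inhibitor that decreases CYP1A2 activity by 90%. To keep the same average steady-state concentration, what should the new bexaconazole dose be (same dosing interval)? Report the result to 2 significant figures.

CYP1A2: 0.95 × 0.1 = 0.095
Other: 0.05 (unchanged)
Relative clearance = 0.095 + 0.05 = 0.145.
To maintain the same steady-state level, dose must scale with clearance: new dose = 250 × 0.145 = 36 μg.

36 μg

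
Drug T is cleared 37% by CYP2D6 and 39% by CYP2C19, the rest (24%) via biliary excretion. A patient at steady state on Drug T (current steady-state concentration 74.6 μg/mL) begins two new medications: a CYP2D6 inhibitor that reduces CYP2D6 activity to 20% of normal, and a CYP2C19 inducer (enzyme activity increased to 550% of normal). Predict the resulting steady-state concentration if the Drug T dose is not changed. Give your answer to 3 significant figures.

30.3 μg/mL

The CYP2D6 pathway (37% of clearance) drops to 0.2× activity: 0.37 × 0.2 = 0.074.
The CYP2C19 pathway (39% of clearance) is boosted to 5.5× activity: 0.39 × 5.5 = 2.145.
The remaining 24% of clearance is unaffected.
New clearance relative to baseline: 0.074 + 2.145 + 0.24 = 2.459.
New steady-state concentration = 74.6 / 2.459 = 30.3 μg/mL (concentration scales inversely with clearance).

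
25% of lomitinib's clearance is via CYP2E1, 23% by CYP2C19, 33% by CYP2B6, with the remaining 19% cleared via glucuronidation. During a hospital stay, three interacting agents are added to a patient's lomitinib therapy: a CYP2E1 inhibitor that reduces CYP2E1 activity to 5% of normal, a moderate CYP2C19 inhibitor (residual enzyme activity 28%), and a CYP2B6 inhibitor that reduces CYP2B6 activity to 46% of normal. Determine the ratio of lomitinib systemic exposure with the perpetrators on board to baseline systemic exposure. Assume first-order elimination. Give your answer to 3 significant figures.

CYP2E1: 0.25 × 0.05 = 0.0125
CYP2C19: 0.23 × 0.28 = 0.0644
CYP2B6: 0.33 × 0.46 = 0.1518
Other: 0.19 (unchanged)
Relative clearance = 0.0125 + 0.0644 + 0.1518 + 0.19 = 0.4187.
Systemic exposure ∝ 1/CL: fold-change = 1 / 0.4187 = 2.39.

2.39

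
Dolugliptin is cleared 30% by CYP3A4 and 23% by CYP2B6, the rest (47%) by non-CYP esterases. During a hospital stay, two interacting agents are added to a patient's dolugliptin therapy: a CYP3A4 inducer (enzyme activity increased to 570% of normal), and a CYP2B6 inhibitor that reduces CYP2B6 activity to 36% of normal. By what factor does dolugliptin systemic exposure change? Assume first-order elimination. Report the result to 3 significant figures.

0.442

CYP3A4: 0.3 × 5.7 = 1.71
CYP2B6: 0.23 × 0.36 = 0.0828
Other: 0.47 (unchanged)
Relative clearance = 1.71 + 0.0828 + 0.47 = 2.2628.
Systemic exposure ∝ 1/CL: fold-change = 1 / 2.2628 = 0.442.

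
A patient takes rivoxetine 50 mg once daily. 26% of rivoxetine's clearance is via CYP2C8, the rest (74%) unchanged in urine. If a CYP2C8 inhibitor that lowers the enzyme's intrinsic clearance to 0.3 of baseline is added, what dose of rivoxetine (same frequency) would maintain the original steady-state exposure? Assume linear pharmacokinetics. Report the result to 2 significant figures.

CYP2C8: 0.26 × 0.3 = 0.078
Other: 0.74 (unchanged)
New clearance relative to baseline: 0.078 + 0.74 = 0.818.
Css,avg = (dose rate)/CL, so holding Css fixed requires dose ∝ CL: 50 × 0.818 = 41 mg.

41 mg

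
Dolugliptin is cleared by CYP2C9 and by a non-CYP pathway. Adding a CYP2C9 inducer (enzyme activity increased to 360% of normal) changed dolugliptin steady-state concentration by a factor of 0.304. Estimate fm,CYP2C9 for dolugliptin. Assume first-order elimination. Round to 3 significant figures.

Write x for the fraction cleared via CYP2C9. The observed steady-state concentration change means clearance rose to 1/0.304 = 3.289 of baseline.
Only the CYP2C9 route changed, so 3.289 = x·3.6 + (1 − x), giving x = 0.881.

0.881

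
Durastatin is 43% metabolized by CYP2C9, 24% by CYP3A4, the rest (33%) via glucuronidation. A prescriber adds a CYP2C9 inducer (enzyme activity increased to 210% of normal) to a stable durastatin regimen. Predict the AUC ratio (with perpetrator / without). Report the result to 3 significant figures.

0.679

The CYP2C9 pathway (43% of clearance) increases to 2.1× activity: 0.43 × 2.1 = 0.903.
CYP3A4 (24%) and the residual 33% are unaffected.
CL_new/CL_old = 0.903 + 0.24 + 0.33 = 1.473.
Since AUC ∝ 1/CL, the ratio is 1 / 1.473 = 0.679.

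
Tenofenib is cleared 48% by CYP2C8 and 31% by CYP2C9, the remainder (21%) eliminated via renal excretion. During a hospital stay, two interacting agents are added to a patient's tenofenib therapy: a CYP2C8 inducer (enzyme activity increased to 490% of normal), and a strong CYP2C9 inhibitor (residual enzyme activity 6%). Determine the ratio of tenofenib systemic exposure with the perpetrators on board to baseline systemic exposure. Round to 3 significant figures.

0.388

CYP2C8: 0.48 × 4.9 = 2.352
CYP2C9: 0.31 × 0.06 = 0.0186
Other: 0.21 (unchanged)
New clearance relative to baseline: 2.352 + 0.0186 + 0.21 = 2.5806.
Because systemic exposure varies inversely with clearance, the combined effect is 1 / 2.5806 = 0.388.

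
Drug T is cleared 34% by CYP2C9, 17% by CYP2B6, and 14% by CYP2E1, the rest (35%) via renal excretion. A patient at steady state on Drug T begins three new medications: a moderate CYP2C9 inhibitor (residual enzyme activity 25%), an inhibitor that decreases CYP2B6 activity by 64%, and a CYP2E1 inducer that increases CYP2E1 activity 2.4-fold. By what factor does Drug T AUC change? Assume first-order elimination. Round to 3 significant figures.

The CYP2C9 pathway (34% of clearance) drops to 0.25× activity: 0.34 × 0.25 = 0.085.
The CYP2B6 pathway (17% of clearance) falls to 0.36× activity: 0.17 × 0.36 = 0.0612.
The CYP2E1 pathway (14% of clearance) increases to 2.4× activity: 0.14 × 2.4 = 0.336.
The remaining 35% of clearance is unaffected.
New clearance relative to baseline: 0.085 + 0.0612 + 0.336 + 0.35 = 0.8322.
AUC ∝ 1/CL: fold-change = 1 / 0.8322 = 1.20.

1.20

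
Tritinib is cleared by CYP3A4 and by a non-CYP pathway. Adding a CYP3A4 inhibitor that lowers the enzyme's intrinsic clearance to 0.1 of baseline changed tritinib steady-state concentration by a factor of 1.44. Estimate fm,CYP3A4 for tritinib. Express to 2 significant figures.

Call the CYP3A4 fraction fm. After the interaction, CL_new/CL_old = fm × 0.1 + (1 − fm).
Steady-state concentration ratio = 1 / (new CL fraction), so new CL fraction = 1 / 1.44 = 0.6944.
fm × 0.1 + 1 − fm = 0.6944  ⇒  fm × (0.1 − 1) = −0.3056  ⇒  fm = 0.34.

0.34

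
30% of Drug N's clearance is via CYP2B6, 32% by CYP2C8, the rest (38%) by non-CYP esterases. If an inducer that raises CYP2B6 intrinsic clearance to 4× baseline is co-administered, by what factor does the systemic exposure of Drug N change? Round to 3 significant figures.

0.526

The CYP2B6 pathway (30% of clearance) increases to 4× activity: 0.3 × 4 = 1.2.
CYP2C8 (32%) and the residual 38% are unaffected.
New clearance relative to baseline: 1.2 + 0.32 + 0.38 = 1.9.
Systemic exposure ratio = CL_old/CL_new = 1 / 1.9 = 0.526.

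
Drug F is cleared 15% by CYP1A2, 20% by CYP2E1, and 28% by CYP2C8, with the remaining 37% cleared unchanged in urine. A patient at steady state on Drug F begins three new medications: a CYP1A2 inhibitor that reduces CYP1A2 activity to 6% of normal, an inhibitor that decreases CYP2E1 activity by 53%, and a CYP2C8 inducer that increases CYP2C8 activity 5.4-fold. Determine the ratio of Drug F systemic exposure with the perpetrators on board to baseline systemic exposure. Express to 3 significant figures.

The CYP1A2 pathway (15% of clearance) is reduced to 0.06× activity: 0.15 × 0.06 = 0.009.
The CYP2E1 pathway (20% of clearance) is reduced to 0.47× activity: 0.2 × 0.47 = 0.094.
The CYP2C8 pathway (28% of clearance) rises to 5.4× activity: 0.28 × 5.4 = 1.512.
Non-CYP routes (37%) are unchanged.
New clearance relative to baseline: 0.009 + 0.094 + 1.512 + 0.37 = 1.985.
Because systemic exposure varies inversely with clearance, the combined effect is 1 / 1.985 = 0.504.

0.504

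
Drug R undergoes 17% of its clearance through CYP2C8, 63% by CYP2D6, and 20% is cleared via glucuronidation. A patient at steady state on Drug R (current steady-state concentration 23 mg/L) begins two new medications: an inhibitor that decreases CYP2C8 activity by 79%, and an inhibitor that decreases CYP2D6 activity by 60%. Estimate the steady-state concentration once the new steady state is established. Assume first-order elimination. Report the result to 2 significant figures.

47 mg/L

CYP2C8: 0.17 × 0.21 = 0.0357
CYP2D6: 0.63 × 0.4 = 0.252
Other: 0.2 (unchanged)
New clearance relative to baseline: 0.0357 + 0.252 + 0.2 = 0.4877.
Steady-state concentration ∝ 1/CL: new value = 23 / 0.4877 = 47 mg/L.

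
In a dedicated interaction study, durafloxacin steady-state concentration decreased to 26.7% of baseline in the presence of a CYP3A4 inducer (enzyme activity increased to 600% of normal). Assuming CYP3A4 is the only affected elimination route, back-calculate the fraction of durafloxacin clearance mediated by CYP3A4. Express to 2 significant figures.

0.55

Call the CYP3A4 fraction fm. After the interaction, CL_new/CL_old = fm × 6 + (1 − fm).
Steady-state concentration ratio = 1 / (new CL fraction), so new CL fraction = 1 / 0.267 = 3.745.
fm × 6 + 1 − fm = 3.745  ⇒  fm × (6 − 1) = 2.745  ⇒  fm = 0.55.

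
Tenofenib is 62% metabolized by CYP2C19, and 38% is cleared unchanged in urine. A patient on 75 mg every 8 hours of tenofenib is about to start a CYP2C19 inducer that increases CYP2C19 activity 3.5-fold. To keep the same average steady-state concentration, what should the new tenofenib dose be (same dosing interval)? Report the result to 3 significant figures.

191 mg

The CYP2C19 pathway (62% of clearance) is boosted to 3.5× activity: 0.62 × 3.5 = 2.17.
Non-CYP routes (38%) are unchanged.
Relative clearance = 2.17 + 0.38 = 2.55.
Css,avg = (dose rate)/CL, so holding Css fixed requires dose ∝ CL: 75 × 2.55 = 191 mg.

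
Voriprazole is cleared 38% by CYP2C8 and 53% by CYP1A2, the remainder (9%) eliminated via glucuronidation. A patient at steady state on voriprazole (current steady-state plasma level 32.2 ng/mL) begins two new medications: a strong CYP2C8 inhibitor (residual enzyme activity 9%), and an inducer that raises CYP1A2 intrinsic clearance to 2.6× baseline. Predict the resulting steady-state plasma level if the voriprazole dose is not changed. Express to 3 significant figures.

21.4 ng/mL

The CYP2C8 pathway (38% of clearance) falls to 0.09× activity: 0.38 × 0.09 = 0.0342.
The CYP1A2 pathway (53% of clearance) increases to 2.6× activity: 0.53 × 2.6 = 1.378.
Non-CYP routes (9%) are unchanged.
Relative clearance = 0.0342 + 1.378 + 0.09 = 1.5022.
Steady-state plasma level ∝ 1/CL: new value = 32.2 / 1.5022 = 21.4 ng/mL.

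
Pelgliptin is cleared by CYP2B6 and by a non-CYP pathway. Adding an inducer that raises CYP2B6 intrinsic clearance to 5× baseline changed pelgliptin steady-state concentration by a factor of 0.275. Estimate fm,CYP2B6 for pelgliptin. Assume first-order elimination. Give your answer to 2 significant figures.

0.66

CL'/CL = 1 / 0.275 = 3.636
5·fm + (1 − fm) = 3.636
fm = (3.636 − 1) / (5 − 1) = 0.66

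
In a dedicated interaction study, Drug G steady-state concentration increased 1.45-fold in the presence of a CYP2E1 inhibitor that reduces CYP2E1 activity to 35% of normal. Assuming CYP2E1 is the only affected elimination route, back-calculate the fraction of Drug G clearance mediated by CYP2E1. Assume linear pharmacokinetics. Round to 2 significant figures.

0.48

Call the CYP2E1 fraction fm. After the interaction, CL_new/CL_old = fm × 0.35 + (1 − fm).
Steady-state concentration ratio = 1 / (new CL fraction), so new CL fraction = 1 / 1.45 = 0.6897.
fm × 0.35 + 1 − fm = 0.6897  ⇒  fm × (0.35 − 1) = −0.3103  ⇒  fm = 0.48.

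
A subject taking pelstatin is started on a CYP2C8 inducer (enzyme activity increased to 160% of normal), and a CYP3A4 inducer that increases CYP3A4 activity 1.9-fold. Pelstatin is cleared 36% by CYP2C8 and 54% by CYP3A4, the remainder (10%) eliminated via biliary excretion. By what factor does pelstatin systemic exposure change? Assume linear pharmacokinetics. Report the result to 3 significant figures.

0.588

The CYP2C8 pathway (36% of clearance) is boosted to 1.6× activity: 0.36 × 1.6 = 0.576.
The CYP3A4 pathway (54% of clearance) increases to 1.9× activity: 0.54 × 1.9 = 1.026.
The remaining 10% of clearance is unaffected.
New clearance relative to baseline: 0.576 + 1.026 + 0.1 = 1.702.
Net systemic exposure ratio = 1 / 1.702 = 0.588.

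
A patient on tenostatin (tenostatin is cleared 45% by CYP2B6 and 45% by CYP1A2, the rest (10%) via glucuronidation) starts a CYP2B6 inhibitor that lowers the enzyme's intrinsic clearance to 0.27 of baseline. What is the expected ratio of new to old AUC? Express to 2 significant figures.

1.5

The CYP2B6 pathway (45% of clearance) falls to 0.27× activity: 0.45 × 0.27 = 0.1215.
CYP1A2 (45%) and the residual 10% are unaffected.
New clearance relative to baseline: 0.1215 + 0.45 + 0.1 = 0.6715.
Since AUC ∝ 1/CL, the ratio is 1 / 0.6715 = 1.5.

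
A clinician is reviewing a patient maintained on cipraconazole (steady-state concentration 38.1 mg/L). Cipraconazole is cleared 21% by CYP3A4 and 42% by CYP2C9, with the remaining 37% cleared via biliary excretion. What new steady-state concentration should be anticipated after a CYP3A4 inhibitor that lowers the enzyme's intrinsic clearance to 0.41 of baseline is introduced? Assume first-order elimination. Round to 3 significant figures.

43.5 mg/L

The CYP3A4 pathway (21% of clearance) drops to 0.41× activity: 0.21 × 0.41 = 0.0861.
CYP2C9 (42%) and the residual 37% are unaffected.
CL_new/CL_old = 0.0861 + 0.42 + 0.37 = 0.8761.
With dosing unchanged, steady-state concentration scales as 1/CL: 38.1 / 0.8761 = 43.5 mg/L.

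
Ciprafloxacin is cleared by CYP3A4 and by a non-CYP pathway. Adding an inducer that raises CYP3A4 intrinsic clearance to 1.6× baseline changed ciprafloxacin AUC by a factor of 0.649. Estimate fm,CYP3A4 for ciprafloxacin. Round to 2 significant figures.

CL'/CL = 1 / 0.649 = 1.541
1.6·fm + (1 − fm) = 1.541
fm = (1.541 − 1) / (1.6 − 1) = 0.90

0.90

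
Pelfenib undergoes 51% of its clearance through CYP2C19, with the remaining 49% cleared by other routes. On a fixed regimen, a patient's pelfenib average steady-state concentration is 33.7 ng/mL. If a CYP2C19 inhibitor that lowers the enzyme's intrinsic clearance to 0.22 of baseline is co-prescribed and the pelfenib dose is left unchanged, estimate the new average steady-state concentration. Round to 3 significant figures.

The CYP2C19 pathway (51% of clearance) drops to 0.22× activity: 0.51 × 0.22 = 0.1122.
The remaining 49% of clearance is unaffected.
CL_new/CL_old = 0.1122 + 0.49 = 0.6022.
With dosing unchanged, average steady-state concentration scales as 1/CL: 33.7 / 0.6022 = 56.0 ng/mL.

56.0 ng/mL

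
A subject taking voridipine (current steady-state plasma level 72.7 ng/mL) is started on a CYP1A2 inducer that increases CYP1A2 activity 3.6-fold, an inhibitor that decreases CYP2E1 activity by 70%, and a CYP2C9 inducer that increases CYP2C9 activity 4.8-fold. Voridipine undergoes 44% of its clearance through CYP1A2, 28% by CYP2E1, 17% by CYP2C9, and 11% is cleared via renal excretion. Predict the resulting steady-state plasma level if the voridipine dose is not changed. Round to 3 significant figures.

28.0 ng/mL

The CYP1A2 pathway (44% of clearance) rises to 3.6× activity: 0.44 × 3.6 = 1.584.
The CYP2E1 pathway (28% of clearance) is reduced to 0.3× activity: 0.28 × 0.3 = 0.084.
The CYP2C9 pathway (17% of clearance) increases to 4.8× activity: 0.17 × 4.8 = 0.816.
Non-CYP routes (11%) are unchanged.
Relative clearance = 1.584 + 0.084 + 0.816 + 0.11 = 2.594.
Steady-state plasma level ∝ 1/CL: new value = 72.7 / 2.594 = 28.0 ng/mL.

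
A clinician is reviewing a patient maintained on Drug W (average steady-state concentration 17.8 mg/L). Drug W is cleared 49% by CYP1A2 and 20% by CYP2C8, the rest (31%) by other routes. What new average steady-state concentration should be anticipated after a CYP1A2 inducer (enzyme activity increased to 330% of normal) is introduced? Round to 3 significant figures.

8.37 mg/L

CYP1A2: 0.49 × 3.3 = 1.617
CYP2C8: 0.2 (unchanged)
Other: 0.31 (unchanged)
Relative clearance = 1.617 + 0.2 + 0.31 = 2.127.
New average steady-state concentration = baseline ÷ relative clearance = 17.8 / 2.127 = 8.37 mg/L.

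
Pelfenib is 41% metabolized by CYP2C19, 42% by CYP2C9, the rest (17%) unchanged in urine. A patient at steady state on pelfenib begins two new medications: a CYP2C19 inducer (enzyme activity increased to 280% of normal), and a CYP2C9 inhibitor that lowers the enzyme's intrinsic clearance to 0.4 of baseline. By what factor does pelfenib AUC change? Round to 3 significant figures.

0.673

CYP2C19: 0.41 × 2.8 = 1.148
CYP2C9: 0.42 × 0.4 = 0.168
Other: 0.17 (unchanged)
CL_new/CL_old = 1.148 + 0.168 + 0.17 = 1.486.
Net AUC ratio = 1 / 1.486 = 0.673.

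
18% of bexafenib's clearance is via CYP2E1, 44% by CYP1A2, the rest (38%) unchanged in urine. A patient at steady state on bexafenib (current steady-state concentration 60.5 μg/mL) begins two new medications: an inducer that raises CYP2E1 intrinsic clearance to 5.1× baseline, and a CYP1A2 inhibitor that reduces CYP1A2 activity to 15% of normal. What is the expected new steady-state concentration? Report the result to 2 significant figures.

CYP2E1: 0.18 × 5.1 = 0.918
CYP1A2: 0.44 × 0.15 = 0.066
Other: 0.38 (unchanged)
New clearance relative to baseline: 0.918 + 0.066 + 0.38 = 1.364.
Steady-state concentration ∝ 1/CL: new value = 60.5 / 1.364 = 44 μg/mL.

44 μg/mL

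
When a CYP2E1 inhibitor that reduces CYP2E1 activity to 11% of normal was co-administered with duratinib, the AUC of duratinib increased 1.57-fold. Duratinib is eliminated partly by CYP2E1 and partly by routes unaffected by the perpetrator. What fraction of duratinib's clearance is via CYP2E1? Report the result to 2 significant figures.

0.41

CL'/CL = 1 / 1.57 = 0.6369
0.11·fm + (1 − fm) = 0.6369
fm = (0.6369 − 1) / (0.11 − 1) = 0.41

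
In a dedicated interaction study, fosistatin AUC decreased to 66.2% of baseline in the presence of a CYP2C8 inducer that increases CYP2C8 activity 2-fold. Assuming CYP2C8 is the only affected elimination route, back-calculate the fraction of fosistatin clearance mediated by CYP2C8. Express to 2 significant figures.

0.51

Write x for the fraction cleared via CYP2C8. The observed AUC change means clearance rose to 1/0.662 = 1.511 of baseline.
Only the CYP2C8 route changed, so 1.511 = x·2 + (1 − x), giving x = 0.51.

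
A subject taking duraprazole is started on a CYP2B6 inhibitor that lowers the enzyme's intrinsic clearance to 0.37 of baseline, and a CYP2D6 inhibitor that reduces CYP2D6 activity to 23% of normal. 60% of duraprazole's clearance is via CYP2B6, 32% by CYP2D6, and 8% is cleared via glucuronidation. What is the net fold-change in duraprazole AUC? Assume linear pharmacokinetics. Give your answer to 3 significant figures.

2.66

The CYP2B6 pathway (60% of clearance) drops to 0.37× activity: 0.6 × 0.37 = 0.222.
The CYP2D6 pathway (32% of clearance) is reduced to 0.23× activity: 0.32 × 0.23 = 0.0736.
Non-CYP routes (8%) are unchanged.
Relative clearance = 0.222 + 0.0736 + 0.08 = 0.3756.
Net AUC ratio = 1 / 0.3756 = 2.66.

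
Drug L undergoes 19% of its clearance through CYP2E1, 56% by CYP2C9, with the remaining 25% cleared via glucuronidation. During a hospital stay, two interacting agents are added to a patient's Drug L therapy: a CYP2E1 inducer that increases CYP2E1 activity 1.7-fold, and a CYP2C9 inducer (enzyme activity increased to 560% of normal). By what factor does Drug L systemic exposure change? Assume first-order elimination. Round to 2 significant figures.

0.27

CYP2E1: 0.19 × 1.7 = 0.323
CYP2C9: 0.56 × 5.6 = 3.136
Other: 0.25 (unchanged)
CL_new/CL_old = 0.323 + 3.136 + 0.25 = 3.709.
Systemic exposure ∝ 1/CL: fold-change = 1 / 3.709 = 0.27.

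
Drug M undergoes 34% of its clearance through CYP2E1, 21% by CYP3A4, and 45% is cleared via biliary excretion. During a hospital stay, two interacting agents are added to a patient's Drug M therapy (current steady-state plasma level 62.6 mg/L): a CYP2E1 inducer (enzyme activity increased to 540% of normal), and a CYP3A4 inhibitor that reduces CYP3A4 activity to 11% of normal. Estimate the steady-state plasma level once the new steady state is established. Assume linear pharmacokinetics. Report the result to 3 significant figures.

The CYP2E1 pathway (34% of clearance) rises to 5.4× activity: 0.34 × 5.4 = 1.836.
The CYP3A4 pathway (21% of clearance) drops to 0.11× activity: 0.21 × 0.11 = 0.0231.
Non-CYP routes (45%) are unchanged.
CL_new/CL_old = 1.836 + 0.0231 + 0.45 = 2.3091.
Steady-state plasma level ∝ 1/CL: new value = 62.6 / 2.3091 = 27.1 mg/L.

27.1 mg/L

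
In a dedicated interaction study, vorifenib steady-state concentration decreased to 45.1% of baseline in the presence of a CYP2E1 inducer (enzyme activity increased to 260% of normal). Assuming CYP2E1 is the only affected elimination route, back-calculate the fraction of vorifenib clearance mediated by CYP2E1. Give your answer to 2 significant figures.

Let fm be the CYP2E1 fraction. New clearance relative to baseline = fm × 2.6 + (1 − fm).
Steady-state concentration ratio = 1 / (new CL fraction), so new CL fraction = 1 / 0.451 = 2.217.
fm × 2.6 + 1 − fm = 2.217  ⇒  fm × (2.6 − 1) = 1.217  ⇒  fm = 0.76.

0.76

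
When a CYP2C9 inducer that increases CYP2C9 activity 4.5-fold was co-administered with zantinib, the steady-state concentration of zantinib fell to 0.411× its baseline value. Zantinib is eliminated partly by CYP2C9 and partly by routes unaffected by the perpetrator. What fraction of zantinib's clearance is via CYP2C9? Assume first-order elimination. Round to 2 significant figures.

0.41

Write x for the fraction cleared via CYP2C9. The observed steady-state concentration change means clearance rose to 1/0.411 = 2.433 of baseline.
Only the CYP2C9 route changed, so 2.433 = x·4.5 + (1 − x), giving x = 0.41.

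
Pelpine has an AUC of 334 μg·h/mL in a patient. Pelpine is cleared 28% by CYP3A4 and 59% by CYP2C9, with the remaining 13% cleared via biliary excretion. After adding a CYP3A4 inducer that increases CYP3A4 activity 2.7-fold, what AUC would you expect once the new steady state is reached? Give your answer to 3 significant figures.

226 μg·h/mL

CYP3A4: 0.28 × 2.7 = 0.756
CYP2C9: 0.59 (unchanged)
Other: 0.13 (unchanged)
New clearance relative to baseline: 0.756 + 0.59 + 0.13 = 1.476.
AUC ∝ 1/CL, so new value = 334 / 1.476 = 226 μg·h/mL.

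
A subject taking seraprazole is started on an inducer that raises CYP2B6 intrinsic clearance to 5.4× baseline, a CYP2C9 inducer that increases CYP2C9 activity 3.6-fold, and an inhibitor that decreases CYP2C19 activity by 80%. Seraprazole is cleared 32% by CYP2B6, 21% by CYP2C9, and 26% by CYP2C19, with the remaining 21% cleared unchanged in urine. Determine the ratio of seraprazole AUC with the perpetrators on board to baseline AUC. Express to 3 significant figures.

The CYP2B6 pathway (32% of clearance) is boosted to 5.4× activity: 0.32 × 5.4 = 1.728.
The CYP2C9 pathway (21% of clearance) is boosted to 3.6× activity: 0.21 × 3.6 = 0.756.
The CYP2C19 pathway (26% of clearance) drops to 0.2× activity: 0.26 × 0.2 = 0.052.
Non-CYP routes (21%) are unchanged.
Relative clearance = 1.728 + 0.756 + 0.052 + 0.21 = 2.746.
Net AUC ratio = 1 / 2.746 = 0.364.

0.364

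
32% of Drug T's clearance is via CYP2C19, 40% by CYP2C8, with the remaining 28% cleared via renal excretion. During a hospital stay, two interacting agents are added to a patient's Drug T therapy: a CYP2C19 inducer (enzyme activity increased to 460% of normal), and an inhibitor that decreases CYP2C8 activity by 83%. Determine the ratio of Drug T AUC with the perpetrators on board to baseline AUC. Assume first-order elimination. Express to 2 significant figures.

0.55

CYP2C19: 0.32 × 4.6 = 1.472
CYP2C8: 0.4 × 0.17 = 0.068
Other: 0.28 (unchanged)
CL_new/CL_old = 1.472 + 0.068 + 0.28 = 1.82.
Because AUC varies inversely with clearance, the combined effect is 1 / 1.82 = 0.55.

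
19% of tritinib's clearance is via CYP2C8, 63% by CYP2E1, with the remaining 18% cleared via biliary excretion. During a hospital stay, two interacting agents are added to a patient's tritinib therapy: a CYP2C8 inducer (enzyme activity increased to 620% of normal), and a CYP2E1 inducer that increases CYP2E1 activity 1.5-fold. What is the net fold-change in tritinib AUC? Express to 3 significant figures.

The CYP2C8 pathway (19% of clearance) increases to 6.2× activity: 0.19 × 6.2 = 1.178.
The CYP2E1 pathway (63% of clearance) increases to 1.5× activity: 0.63 × 1.5 = 0.945.
Non-CYP routes (18%) are unchanged.
Relative clearance = 1.178 + 0.945 + 0.18 = 2.303.
Net AUC ratio = 1 / 2.303 = 0.434.

0.434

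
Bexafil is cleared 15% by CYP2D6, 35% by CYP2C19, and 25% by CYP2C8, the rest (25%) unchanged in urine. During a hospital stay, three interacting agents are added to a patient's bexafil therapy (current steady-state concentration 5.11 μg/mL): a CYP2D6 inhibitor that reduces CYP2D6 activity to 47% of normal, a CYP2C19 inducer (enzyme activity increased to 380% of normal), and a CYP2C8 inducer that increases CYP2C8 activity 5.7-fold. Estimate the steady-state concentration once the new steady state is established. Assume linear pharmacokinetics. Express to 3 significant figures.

1.66 μg/mL

CYP2D6: 0.15 × 0.47 = 0.0705
CYP2C19: 0.35 × 3.8 = 1.33
CYP2C8: 0.25 × 5.7 = 1.425
Other: 0.25 (unchanged)
CL_new/CL_old = 0.0705 + 1.33 + 1.425 + 0.25 = 3.0755.
New steady-state concentration = 5.11 / 3.0755 = 1.66 μg/mL (concentration scales inversely with clearance).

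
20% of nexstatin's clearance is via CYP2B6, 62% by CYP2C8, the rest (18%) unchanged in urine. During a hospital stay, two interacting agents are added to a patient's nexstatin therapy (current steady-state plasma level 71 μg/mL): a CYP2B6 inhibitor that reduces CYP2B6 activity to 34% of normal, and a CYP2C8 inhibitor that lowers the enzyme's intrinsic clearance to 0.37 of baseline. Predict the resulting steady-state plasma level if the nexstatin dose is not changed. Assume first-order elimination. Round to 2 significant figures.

The CYP2B6 pathway (20% of clearance) drops to 0.34× activity: 0.2 × 0.34 = 0.068.
The CYP2C8 pathway (62% of clearance) drops to 0.37× activity: 0.62 × 0.37 = 0.2294.
Non-CYP routes (18%) are unchanged.
CL_new/CL_old = 0.068 + 0.2294 + 0.18 = 0.4774.
Steady-state plasma level ∝ 1/CL: new value = 71 / 0.4774 = 1.5 × 10² μg/mL.

1.5 × 10² μg/mL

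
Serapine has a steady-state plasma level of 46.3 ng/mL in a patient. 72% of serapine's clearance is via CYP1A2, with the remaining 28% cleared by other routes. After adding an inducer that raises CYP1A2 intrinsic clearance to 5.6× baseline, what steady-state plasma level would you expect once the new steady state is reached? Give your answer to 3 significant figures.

The CYP1A2 pathway (72% of clearance) rises to 5.6× activity: 0.72 × 5.6 = 4.032.
Non-CYP routes (28%) are unchanged.
Relative clearance = 4.032 + 0.28 = 4.312.
New steady-state plasma level = baseline ÷ relative clearance = 46.3 / 4.312 = 10.7 ng/mL.

10.7 ng/mL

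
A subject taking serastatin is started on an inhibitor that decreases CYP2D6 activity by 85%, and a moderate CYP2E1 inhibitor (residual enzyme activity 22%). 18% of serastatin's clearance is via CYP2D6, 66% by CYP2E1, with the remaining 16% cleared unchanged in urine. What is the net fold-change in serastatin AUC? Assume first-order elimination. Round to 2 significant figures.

The CYP2D6 pathway (18% of clearance) drops to 0.15× activity: 0.18 × 0.15 = 0.027.
The CYP2E1 pathway (66% of clearance) is reduced to 0.22× activity: 0.66 × 0.22 = 0.1452.
The remaining 16% of clearance is unaffected.
CL_new/CL_old = 0.027 + 0.1452 + 0.16 = 0.3322.
AUC ∝ 1/CL: fold-change = 1 / 0.3322 = 3.0.

3.0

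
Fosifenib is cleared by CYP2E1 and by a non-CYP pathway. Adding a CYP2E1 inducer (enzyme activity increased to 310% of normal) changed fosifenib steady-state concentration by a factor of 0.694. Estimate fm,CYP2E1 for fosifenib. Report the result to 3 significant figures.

0.210

Let fm be the CYP2E1 fraction. New clearance relative to baseline = fm × 3.1 + (1 − fm).
Steady-state concentration ratio = 1 / (new CL fraction), so new CL fraction = 1 / 0.694 = 1.441.
fm × 3.1 + 1 − fm = 1.441  ⇒  fm × (3.1 − 1) = 0.4409  ⇒  fm = 0.210.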